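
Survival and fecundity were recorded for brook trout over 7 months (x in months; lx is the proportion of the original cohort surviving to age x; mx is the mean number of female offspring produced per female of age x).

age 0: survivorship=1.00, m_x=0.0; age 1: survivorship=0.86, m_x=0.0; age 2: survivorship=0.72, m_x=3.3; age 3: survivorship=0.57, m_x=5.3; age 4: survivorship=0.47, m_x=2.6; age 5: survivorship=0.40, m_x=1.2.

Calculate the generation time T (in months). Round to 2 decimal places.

lx·mx: 0, 0, 2.376, 3.021, 1.222, 0.48 → R0 = 7.099
x·lx·mx: 0, 0, 4.752, 9.063, 4.888, 2.4 → Σ = 21.103
T = 21.103 / 7.099 = 2.972672… → 2.97

2.97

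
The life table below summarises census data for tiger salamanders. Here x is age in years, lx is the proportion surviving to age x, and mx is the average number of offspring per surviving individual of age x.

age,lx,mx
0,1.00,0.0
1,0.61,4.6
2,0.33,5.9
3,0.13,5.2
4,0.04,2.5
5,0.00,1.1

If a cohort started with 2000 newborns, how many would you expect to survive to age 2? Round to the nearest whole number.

660

Expected survivors = N0 · l_2 = 2000 × 0.33 = 660 → 660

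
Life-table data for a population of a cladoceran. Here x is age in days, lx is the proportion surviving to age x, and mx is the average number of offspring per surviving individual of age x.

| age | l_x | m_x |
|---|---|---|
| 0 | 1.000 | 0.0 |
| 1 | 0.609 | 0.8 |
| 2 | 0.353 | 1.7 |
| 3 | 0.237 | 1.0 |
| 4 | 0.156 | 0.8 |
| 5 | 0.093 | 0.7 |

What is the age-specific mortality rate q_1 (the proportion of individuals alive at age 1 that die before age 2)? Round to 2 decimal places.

q_1 = (l_1 − l_2) / l_1 = (0.609 − 0.353) / 0.609
     = 0.256 / 0.609 = 0.420361… → 0.42

0.42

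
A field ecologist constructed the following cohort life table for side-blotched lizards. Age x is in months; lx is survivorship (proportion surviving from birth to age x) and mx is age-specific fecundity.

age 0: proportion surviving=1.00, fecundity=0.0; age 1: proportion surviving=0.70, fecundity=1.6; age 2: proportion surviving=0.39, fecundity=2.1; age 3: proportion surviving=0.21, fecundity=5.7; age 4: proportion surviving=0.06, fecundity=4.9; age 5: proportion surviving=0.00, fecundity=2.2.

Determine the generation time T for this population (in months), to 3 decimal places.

2.194

lx·mx: 0, 1.12, 0.819, 1.197, 0.294, 0 → R0 = 3.43
x·lx·mx: 0, 1.12, 1.638, 3.591, 1.176, 0 → Σ = 7.525
T = 7.525 / 3.43 = 2.193878… → 2.194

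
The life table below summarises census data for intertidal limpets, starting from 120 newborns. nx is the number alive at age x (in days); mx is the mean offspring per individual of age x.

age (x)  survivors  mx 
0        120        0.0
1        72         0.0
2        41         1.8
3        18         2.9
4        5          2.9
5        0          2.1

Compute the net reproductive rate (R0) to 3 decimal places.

1.171

lx = nx/n0 = nx/120: 1, 0.6, 0.34167…, 0.15, 0.04167…, 0
lx·mx by age: 0, 0, 0.615…, 0.435, 0.120833…, 0
R0 = Σ lx·mx = 1.170833… → 1.171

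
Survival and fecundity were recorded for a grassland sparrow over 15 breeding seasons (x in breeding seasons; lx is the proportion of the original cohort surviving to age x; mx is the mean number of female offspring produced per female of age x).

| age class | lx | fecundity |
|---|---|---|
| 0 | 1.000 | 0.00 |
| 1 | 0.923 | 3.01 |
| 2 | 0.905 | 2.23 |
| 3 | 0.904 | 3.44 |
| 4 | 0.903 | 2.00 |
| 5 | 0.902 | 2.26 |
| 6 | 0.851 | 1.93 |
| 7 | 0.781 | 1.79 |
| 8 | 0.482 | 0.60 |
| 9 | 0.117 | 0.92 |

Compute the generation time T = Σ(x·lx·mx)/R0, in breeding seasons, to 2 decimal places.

3.72

lx·mx: 0, 2.77823, 2.01815, 3.10976, 1.806, 2.03852, 1.64243, 1.39799, 0.2892, 0.10764 → R0 = 15.18792
x·lx·mx: 0, 2.77823, 4.0363, 9.32928, 7.224, 10.1926, 9.85458, 9.78593, 2.3136, 0.96876 → Σ = 56.48328
T = 56.48328 / 15.18792 = 3.718961… → 3.72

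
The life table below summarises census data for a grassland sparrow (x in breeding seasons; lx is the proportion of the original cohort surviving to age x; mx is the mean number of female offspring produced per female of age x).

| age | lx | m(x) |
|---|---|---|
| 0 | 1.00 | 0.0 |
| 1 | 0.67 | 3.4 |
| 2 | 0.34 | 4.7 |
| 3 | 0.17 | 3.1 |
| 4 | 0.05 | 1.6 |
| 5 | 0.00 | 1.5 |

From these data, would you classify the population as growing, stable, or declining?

growing

R0 = Σ lx·mx = 0 + 2.278 + 1.598 + 0.527 + 0.08 + 0 = 4.483
R0 > 1, so the population is growing.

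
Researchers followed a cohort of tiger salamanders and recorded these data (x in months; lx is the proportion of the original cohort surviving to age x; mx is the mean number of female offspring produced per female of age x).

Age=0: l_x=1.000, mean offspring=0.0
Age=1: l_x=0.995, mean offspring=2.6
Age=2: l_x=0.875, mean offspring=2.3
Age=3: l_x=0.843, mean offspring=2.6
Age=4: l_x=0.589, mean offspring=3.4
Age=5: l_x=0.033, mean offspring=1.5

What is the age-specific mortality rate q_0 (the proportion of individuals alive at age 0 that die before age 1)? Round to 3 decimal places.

q_0 = (l_0 − l_1) / l_0 = (1 − 0.995) / 1
     = 0.005 / 1 = 0.005 → 0.005

0.005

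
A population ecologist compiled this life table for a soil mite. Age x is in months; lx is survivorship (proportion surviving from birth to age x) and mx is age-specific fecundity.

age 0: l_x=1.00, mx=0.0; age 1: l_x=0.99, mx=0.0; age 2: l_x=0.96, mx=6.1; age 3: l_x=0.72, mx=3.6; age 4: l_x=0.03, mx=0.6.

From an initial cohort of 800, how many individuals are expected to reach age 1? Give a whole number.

Expected survivors = N0 · l_1 = 800 × 0.99 = 792 → 792

792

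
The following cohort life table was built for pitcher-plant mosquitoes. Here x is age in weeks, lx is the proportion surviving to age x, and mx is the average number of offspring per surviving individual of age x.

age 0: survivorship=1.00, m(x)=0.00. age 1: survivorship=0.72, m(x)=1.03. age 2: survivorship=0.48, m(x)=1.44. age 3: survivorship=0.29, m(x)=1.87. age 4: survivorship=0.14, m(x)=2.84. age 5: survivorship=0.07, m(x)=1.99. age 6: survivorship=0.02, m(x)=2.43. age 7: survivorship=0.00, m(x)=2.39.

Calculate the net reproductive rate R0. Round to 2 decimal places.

lx·mx by age: 0, 0.7416, 0.6912, 0.5423, 0.3976, 0.1393, 0.0486, 0
R0 = Σ lx·mx = 2.5606 → 2.56

2.56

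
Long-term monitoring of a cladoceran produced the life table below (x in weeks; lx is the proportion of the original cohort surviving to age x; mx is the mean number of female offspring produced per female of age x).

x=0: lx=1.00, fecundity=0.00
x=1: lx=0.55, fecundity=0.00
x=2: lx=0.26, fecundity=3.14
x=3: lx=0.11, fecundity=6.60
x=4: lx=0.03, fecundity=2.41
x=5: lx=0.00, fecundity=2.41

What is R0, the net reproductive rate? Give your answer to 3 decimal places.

lx·mx by age: 0, 0, 0.8164, 0.726, 0.0723, 0
R0 = Σ lx·mx = 1.6147 → 1.615

1.615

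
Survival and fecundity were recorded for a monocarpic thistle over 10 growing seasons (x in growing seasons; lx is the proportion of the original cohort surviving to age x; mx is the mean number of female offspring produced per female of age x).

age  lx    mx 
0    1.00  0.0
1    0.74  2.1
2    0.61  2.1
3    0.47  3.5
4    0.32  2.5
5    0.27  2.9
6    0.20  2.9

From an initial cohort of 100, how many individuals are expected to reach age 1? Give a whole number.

74

Expected survivors = N0 · l_1 = 100 × 0.74 = 74 → 74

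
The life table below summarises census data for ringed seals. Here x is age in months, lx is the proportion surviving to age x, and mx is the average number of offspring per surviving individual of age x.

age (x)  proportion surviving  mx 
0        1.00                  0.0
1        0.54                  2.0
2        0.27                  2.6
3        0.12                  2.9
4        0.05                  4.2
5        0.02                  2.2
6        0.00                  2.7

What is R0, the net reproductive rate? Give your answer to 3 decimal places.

lx·mx by age: 0, 1.08, 0.702, 0.348, 0.21, 0.044, 0
R0 = Σ lx·mx = 2.384 → 2.384

2.384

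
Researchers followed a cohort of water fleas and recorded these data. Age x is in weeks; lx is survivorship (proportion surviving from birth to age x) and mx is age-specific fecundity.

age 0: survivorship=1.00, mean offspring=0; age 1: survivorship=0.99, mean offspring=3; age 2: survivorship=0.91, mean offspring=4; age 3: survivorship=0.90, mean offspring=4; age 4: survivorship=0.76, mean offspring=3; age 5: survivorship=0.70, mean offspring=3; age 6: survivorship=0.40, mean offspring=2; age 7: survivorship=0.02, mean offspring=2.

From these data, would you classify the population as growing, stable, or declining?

R0 = Σ lx·mx = 0 + 2.97 + 3.64 + 3.6 + 2.28 + 2.1 + 0.8 + 0.04 = 15.43
R0 > 1, so the population is growing.

growing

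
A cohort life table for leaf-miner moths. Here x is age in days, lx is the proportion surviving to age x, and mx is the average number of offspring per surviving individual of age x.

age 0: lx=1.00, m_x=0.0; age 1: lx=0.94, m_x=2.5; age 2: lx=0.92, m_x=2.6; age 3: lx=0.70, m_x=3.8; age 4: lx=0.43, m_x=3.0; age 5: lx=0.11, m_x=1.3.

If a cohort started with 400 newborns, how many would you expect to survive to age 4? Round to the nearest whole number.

Expected survivors = N0 · l_4 = 400 × 0.43 = 172 → 172

172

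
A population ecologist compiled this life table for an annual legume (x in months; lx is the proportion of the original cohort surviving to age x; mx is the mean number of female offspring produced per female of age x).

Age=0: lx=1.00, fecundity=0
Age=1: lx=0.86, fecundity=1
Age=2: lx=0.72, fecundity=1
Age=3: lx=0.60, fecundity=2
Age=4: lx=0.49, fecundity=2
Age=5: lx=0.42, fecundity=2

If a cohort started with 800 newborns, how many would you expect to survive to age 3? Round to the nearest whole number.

Expected survivors = N0 · l_3 = 800 × 0.60 = 480 → 480

480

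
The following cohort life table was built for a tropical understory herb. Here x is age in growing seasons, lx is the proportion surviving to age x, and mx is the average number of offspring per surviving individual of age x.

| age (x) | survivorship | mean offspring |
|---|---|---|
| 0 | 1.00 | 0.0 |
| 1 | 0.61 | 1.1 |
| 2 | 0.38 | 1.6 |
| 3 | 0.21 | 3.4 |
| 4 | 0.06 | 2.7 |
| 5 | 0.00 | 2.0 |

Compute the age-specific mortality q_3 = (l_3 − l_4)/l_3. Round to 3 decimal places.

q_3 = (l_3 − l_4) / l_3 = (0.21 − 0.06) / 0.21
     = 0.15 / 0.21 = 0.714286… → 0.714

0.714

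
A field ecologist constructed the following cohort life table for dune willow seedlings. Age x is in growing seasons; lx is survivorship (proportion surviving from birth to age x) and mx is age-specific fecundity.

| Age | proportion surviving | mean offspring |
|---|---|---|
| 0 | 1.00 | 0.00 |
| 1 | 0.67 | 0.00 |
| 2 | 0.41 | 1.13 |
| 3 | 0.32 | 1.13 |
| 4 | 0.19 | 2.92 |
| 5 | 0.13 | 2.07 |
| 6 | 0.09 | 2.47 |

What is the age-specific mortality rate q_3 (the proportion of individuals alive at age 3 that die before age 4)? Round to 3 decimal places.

q_3 = (l_3 − l_4) / l_3 = (0.32 − 0.19) / 0.32
     = 0.13 / 0.32 = 0.40625 → 0.406

0.406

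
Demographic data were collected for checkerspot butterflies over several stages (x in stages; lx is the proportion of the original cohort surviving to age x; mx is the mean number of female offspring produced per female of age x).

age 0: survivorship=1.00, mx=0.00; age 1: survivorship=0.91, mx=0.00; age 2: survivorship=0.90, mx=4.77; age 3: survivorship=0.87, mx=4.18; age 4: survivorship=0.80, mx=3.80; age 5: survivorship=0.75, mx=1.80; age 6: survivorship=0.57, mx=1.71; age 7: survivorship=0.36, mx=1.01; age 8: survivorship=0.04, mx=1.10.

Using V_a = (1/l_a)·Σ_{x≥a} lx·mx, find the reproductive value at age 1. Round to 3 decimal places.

15.057

lx·mx for x ≥ 1: 0, 4.293, 3.6366, 3.04, 1.35, 0.9747, 0.3636, 0.044 → sum = 13.7019
V_1 = 13.7019 / l_1 = 13.7019 / 0.91 = 15.057033… → 15.057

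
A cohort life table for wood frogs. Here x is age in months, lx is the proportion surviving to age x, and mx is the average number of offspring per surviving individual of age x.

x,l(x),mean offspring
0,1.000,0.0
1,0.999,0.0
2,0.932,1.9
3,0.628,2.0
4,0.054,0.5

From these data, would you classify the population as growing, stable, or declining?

growing

R0 = Σ lx·mx = 0 + 0 + 1.7708 + 1.256 + 0.027 = 3.0538
R0 > 1, so the population is growing.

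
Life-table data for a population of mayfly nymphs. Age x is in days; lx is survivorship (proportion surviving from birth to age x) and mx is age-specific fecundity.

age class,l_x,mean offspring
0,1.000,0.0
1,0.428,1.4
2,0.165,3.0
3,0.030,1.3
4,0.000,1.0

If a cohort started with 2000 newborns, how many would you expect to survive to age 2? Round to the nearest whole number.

330

Expected survivors = N0 · l_2 = 2000 × 0.165 = 330 → 330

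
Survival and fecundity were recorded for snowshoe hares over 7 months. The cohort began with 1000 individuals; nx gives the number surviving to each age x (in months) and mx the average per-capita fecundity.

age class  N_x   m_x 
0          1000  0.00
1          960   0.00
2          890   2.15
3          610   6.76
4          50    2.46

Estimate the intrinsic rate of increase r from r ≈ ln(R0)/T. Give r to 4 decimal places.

lx = nx/n0 = nx/1000: 1, 0.96, 0.89, 0.61, 0.05
R0 = Σ lx·mx = 0 + 0 + 1.9135 + 4.1236 + 0.123 = 6.1601
Σ x·lx·mx = 16.6898; T = 16.6898/6.1601 = 2.70934…
r ≈ ln(R0)/T = ln(6.1601)/2.70934… = 0.671047… → 0.6710

0.6710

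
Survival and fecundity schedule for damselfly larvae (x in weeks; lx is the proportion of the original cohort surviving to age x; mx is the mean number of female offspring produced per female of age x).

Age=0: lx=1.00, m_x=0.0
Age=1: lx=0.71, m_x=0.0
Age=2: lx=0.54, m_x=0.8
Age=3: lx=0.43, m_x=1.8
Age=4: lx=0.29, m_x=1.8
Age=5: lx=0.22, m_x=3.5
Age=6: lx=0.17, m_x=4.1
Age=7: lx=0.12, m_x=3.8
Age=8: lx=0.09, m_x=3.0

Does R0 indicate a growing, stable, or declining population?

growing

R0 = Σ lx·mx = 0 + 0 + 0.432 + 0.774 + 0.522 + 0.77 + 0.697 + 0.456 + 0.27 = 3.921
R0 > 1, so the population is growing.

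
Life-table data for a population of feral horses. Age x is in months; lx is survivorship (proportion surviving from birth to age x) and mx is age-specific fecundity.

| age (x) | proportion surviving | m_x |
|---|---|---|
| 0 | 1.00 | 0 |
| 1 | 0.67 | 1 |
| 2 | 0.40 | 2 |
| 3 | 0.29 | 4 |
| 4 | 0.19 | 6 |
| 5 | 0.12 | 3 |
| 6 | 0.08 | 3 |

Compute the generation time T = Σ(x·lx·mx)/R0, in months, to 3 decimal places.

3.101

lx·mx: 0, 0.67, 0.8, 1.16, 1.14, 0.36, 0.24 → R0 = 4.37
x·lx·mx: 0, 0.67, 1.6, 3.48, 4.56, 1.8, 1.44 → Σ = 13.55
T = 13.55 / 4.37 = 3.100686… → 3.101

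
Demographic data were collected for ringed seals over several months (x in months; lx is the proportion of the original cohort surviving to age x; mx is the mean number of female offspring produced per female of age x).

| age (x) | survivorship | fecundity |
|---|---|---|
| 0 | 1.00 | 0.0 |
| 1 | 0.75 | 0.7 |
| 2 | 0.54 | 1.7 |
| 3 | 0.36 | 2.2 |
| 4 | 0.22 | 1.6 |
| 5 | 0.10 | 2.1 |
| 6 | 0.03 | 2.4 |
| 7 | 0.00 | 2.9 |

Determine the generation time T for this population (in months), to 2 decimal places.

2.66

lx·mx: 0, 0.525, 0.918, 0.792, 0.352, 0.21, 0.072, 0 → R0 = 2.869
x·lx·mx: 0, 0.525, 1.836, 2.376, 1.408, 1.05, 0.432, 0 → Σ = 7.627
T = 7.627 / 2.869 = 2.658418… → 2.66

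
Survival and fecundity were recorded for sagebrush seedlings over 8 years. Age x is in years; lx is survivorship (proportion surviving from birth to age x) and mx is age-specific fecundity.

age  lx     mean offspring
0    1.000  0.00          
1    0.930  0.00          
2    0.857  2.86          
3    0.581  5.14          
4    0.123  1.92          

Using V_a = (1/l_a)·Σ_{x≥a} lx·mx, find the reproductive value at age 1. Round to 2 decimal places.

lx·mx for x ≥ 1: 0, 2.45102, 2.98634, 0.23616 → sum = 5.67352
V_1 = 5.67352 / l_1 = 5.67352 / 0.93 = 6.100559… → 6.10

6.10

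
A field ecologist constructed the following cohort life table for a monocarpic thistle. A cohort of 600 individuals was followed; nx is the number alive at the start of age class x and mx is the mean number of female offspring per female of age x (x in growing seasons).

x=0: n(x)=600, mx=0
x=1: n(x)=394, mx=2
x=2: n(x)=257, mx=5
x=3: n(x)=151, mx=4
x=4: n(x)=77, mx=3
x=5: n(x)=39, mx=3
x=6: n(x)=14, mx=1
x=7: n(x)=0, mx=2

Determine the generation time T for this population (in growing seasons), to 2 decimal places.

2.23

lx = nx/n0 = nx/600: 1, 0.65667…, 0.42833…, 0.25167…, 0.12833…, 0.065, 0.02333…, 0
lx·mx: 0, 1.313333…, 2.141667…, 1.006667…, 0.385…, 0.195, 0.023333…, 0 → R0 = 5.065…
x·lx·mx: 0, 1.313333…, 4.283333…, 3.02…, 1.54…, 0.975, 0.14…, 0 → Σ = 11.271667…
T = 11.271667… / 5.065… = 2.225403… → 2.23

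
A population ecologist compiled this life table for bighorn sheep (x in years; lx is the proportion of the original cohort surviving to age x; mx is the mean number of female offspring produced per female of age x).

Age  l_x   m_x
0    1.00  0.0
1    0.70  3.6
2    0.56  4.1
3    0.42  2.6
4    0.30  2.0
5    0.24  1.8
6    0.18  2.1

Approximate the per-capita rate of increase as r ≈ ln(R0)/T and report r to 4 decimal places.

0.8460

R0 = Σ lx·mx = 0 + 2.52 + 2.296 + 1.092 + 0.6 + 0.432 + 0.378 = 7.318
Σ x·lx·mx = 17.216; T = 17.216/7.318 = 2.35256…
r ≈ ln(R0)/T = ln(7.318)/2.35256… = 0.846032… → 0.8460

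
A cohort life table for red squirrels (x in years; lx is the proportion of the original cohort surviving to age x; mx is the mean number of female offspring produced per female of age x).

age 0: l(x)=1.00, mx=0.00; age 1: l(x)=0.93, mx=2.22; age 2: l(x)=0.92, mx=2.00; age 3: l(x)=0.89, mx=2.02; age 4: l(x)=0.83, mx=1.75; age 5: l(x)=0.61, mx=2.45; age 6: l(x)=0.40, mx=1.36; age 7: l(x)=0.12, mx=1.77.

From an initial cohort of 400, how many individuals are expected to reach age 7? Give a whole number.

Expected survivors = N0 · l_7 = 400 × 0.12 = 48 → 48

48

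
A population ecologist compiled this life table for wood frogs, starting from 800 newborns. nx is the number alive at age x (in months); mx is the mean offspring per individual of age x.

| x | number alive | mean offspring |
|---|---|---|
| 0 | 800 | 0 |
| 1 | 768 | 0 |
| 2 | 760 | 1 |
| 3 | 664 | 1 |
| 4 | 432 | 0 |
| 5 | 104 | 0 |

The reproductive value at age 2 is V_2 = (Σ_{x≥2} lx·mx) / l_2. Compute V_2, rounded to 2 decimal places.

1.87

lx = nx/n0 = nx/800: 1, 0.96, 0.95, 0.83, 0.54, 0.13
lx·mx for x ≥ 2: 0.95, 0.83, 0, 0 → sum = 1.78
V_2 = 1.78 / l_2 = 1.78 / 0.95 = 1.873684… → 1.87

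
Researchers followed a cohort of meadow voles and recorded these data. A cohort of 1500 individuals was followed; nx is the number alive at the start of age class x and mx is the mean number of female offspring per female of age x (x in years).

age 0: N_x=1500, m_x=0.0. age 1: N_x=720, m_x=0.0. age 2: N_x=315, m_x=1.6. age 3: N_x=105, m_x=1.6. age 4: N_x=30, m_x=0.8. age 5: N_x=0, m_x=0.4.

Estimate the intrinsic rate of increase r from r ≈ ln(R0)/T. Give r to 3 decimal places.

-0.332

lx = nx/n0 = nx/1500: 1, 0.48, 0.21, 0.07, 0.02, 0
R0 = Σ lx·mx = 0 + 0 + 0.336 + 0.112 + 0.016 + 0 = 0.464
Σ x·lx·mx = 1.072; T = 1.072/0.464 = 2.31034…
r ≈ ln(R0)/T = ln(0.464)/2.31034… = -0.33236… → -0.332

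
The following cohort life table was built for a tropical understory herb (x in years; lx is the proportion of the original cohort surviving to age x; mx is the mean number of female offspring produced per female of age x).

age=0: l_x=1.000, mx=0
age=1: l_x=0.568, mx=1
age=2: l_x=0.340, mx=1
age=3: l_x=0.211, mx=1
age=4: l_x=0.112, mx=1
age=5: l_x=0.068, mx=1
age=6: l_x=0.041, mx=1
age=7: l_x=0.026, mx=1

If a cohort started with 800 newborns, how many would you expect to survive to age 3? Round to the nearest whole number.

Expected survivors = N0 · l_3 = 800 × 0.211 = 168.8 → 169

169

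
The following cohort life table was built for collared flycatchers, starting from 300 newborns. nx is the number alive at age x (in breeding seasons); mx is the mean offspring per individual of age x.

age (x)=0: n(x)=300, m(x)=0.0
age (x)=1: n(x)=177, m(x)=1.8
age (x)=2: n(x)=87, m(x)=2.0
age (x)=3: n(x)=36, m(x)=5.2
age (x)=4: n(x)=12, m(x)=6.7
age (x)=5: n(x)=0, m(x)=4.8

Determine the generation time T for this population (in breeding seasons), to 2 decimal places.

lx = nx/n0 = nx/300: 1, 0.59, 0.29, 0.12, 0.04, 0
lx·mx: 0, 1.062, 0.58, 0.624, 0.268, 0 → R0 = 2.534
x·lx·mx: 0, 1.062, 1.16, 1.872, 1.072, 0 → Σ = 5.166
T = 5.166 / 2.534 = 2.038674… → 2.04

2.04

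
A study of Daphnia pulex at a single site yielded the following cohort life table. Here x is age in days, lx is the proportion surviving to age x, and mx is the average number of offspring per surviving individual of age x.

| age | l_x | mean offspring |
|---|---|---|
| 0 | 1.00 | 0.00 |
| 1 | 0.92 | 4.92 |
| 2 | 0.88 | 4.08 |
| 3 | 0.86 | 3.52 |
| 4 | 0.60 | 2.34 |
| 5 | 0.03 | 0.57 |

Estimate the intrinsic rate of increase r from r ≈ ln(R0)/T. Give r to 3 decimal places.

1.200

R0 = Σ lx·mx = 0 + 4.5264 + 3.5904 + 3.0272 + 1.404 + 0.0171 = 12.5651
Σ x·lx·mx = 26.4903; T = 26.4903/12.5651 = 2.10824…
r ≈ ln(R0)/T = ln(12.5651)/2.10824… = 1.20049… → 1.200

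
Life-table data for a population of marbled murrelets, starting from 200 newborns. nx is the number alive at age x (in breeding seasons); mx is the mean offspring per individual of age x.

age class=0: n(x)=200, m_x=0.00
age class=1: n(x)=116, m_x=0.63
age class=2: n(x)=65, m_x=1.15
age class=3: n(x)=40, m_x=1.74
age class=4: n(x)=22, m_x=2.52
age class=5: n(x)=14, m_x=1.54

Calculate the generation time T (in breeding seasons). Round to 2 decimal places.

lx = nx/n0 = nx/200: 1, 0.58, 0.325, 0.2, 0.11, 0.07
lx·mx: 0, 0.3654, 0.37375, 0.348, 0.2772, 0.1078 → R0 = 1.47215
x·lx·mx: 0, 0.3654, 0.7475, 1.044, 1.1088, 0.539 → Σ = 3.8047
T = 3.8047 / 1.47215 = 2.584451… → 2.58

2.58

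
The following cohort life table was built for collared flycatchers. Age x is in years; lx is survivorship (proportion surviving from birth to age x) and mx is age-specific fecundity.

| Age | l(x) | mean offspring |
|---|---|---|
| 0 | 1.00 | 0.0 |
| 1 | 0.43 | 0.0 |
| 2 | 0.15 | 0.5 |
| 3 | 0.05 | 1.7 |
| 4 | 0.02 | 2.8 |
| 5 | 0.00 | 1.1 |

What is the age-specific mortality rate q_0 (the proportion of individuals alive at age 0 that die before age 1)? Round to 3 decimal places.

q_0 = (l_0 − l_1) / l_0 = (1 − 0.43) / 1
     = 0.57 / 1 = 0.57 → 0.570

0.570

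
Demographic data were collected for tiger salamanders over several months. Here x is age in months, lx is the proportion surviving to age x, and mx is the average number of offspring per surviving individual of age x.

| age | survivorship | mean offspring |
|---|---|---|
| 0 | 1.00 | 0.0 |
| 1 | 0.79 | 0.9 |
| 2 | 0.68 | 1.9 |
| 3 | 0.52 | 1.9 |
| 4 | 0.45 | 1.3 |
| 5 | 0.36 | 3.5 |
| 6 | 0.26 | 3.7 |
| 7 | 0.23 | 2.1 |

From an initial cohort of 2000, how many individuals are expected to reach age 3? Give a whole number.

1040

Expected survivors = N0 · l_3 = 2000 × 0.52 = 1040 → 1040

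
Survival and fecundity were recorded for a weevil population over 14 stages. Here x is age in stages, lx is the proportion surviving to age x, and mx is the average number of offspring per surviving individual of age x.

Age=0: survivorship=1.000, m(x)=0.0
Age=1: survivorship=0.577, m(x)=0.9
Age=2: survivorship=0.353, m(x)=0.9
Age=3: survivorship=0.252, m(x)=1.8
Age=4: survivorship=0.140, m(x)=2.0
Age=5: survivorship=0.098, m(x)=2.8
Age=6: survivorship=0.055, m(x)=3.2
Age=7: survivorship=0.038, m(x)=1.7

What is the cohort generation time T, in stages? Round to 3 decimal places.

lx·mx: 0, 0.5193, 0.3177, 0.4536, 0.28, 0.2744, 0.176, 0.0646 → R0 = 2.0856
x·lx·mx: 0, 0.5193, 0.6354, 1.3608, 1.12, 1.372, 1.056, 0.4522 → Σ = 6.5157
T = 6.5157 / 2.0856 = 3.124137… → 3.124

3.124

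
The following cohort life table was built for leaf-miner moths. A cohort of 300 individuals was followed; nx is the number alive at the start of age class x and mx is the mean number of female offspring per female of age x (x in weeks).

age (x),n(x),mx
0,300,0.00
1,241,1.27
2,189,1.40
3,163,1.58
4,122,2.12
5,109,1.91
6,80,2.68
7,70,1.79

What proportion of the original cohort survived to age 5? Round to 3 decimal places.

0.363

l_5 = n_5/n_0 = 109/300 = 0.363333… → 0.363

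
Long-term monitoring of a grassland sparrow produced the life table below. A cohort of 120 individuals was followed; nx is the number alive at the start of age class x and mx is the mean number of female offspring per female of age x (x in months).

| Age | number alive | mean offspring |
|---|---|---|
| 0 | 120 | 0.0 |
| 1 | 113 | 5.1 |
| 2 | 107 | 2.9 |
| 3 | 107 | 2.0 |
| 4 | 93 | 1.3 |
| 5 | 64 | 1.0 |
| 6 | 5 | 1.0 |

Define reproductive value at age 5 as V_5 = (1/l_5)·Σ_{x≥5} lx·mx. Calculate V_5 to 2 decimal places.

lx = nx/n0 = nx/120: 1, 0.94167…, 0.89167…, 0.89167…, 0.775, 0.53333…, 0.04167…
lx·mx for x ≥ 5: 0.533333…, 0.041667… → sum = 0.575…
V_5 = 0.575… / l_5 = 0.575… / 0.533333… = 1.078125… → 1.08

1.08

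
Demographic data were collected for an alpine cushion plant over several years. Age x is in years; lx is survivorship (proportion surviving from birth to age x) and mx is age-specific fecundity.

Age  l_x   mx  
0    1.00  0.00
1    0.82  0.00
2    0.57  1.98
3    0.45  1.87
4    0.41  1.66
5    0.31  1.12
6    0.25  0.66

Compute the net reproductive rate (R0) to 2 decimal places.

lx·mx by age: 0, 0, 1.1286, 0.8415, 0.6806, 0.3472, 0.165
R0 = Σ lx·mx = 3.1629 → 3.16

3.16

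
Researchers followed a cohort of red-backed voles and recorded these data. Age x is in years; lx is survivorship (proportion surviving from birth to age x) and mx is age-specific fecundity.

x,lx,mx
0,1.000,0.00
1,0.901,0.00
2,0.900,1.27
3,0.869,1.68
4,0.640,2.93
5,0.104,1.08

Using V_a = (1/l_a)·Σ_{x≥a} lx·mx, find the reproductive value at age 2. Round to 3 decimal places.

lx·mx for x ≥ 2: 1.143, 1.45992, 1.8752, 0.11232 → sum = 4.59044
V_2 = 4.59044 / l_2 = 4.59044 / 0.9 = 5.100489… → 5.100

5.100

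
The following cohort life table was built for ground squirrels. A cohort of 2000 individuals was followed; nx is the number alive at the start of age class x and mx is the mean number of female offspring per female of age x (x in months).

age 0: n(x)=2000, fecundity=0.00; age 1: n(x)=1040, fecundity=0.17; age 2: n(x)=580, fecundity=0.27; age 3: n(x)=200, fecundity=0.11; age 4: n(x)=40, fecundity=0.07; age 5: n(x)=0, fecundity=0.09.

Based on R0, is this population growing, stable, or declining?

lx = nx/n0 = nx/2000: 1, 0.52, 0.29, 0.1, 0.02, 0
R0 = Σ lx·mx = 0 + 0.0884 + 0.0783 + 0.011 + 0.0014 + 0 = 0.1791
R0 < 1, so the population is declining.

declining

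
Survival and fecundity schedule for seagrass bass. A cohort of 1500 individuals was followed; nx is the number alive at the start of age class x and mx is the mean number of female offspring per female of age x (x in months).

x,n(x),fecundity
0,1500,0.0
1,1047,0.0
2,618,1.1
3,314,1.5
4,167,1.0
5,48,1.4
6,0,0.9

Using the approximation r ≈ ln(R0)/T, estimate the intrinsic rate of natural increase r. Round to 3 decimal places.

-0.029

lx = nx/n0 = nx/1500: 1, 0.698, 0.412, 0.20933…, 0.11133…, 0.032, 0
R0 = Σ lx·mx = 0 + 0 + 0.4532 + 0.314… + 0.11133… + 0.0448 + 0 = 0.923333…
Σ x·lx·mx = 2.517733…; T = 2.517733…/0.923333… = 2.72679…
r ≈ ln(R0)/T = ln(0.923333…)/2.72679… = -0.02925… → -0.029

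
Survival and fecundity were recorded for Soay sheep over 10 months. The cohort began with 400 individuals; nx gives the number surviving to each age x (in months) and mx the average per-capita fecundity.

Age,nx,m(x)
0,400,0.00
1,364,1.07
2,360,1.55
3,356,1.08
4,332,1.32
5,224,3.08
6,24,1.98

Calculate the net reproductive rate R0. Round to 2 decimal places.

lx = nx/n0 = nx/400: 1, 0.91, 0.9, 0.89, 0.83, 0.56, 0.06
lx·mx by age: 0, 0.9737, 1.395, 0.9612, 1.0956, 1.7248, 0.1188
R0 = Σ lx·mx = 6.2691 → 6.27

6.27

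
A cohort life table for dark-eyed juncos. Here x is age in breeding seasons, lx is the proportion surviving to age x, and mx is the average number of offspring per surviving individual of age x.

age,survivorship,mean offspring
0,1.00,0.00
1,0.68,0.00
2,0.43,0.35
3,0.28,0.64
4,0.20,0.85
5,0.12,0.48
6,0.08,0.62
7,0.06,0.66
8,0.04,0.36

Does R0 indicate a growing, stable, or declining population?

R0 = Σ lx·mx = 0 + 0 + 0.1505 + 0.1792 + 0.17 + 0.0576 + 0.0496 + 0.0396 + 0.0144 = 0.6609
R0 < 1, so the population is declining.

declining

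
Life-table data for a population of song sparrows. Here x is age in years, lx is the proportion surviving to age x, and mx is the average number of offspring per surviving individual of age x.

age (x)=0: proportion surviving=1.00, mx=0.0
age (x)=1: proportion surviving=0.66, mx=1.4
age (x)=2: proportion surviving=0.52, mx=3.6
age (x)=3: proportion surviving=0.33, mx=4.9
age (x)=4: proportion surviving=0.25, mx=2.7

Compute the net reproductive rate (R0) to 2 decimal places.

lx·mx by age: 0, 0.924, 1.872, 1.617, 0.675
R0 = Σ lx·mx = 5.088 → 5.09

5.09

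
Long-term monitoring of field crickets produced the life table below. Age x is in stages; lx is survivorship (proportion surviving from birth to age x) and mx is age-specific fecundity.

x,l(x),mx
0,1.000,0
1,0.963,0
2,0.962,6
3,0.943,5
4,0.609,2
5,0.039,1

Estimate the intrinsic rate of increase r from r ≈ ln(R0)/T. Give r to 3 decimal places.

R0 = Σ lx·mx = 0 + 0 + 5.772 + 4.715 + 1.218 + 0.039 = 11.744
Σ x·lx·mx = 30.756; T = 30.756/11.744 = 2.61887…
r ≈ ln(R0)/T = ln(11.744)/2.61887… = 0.94061… → 0.941

0.941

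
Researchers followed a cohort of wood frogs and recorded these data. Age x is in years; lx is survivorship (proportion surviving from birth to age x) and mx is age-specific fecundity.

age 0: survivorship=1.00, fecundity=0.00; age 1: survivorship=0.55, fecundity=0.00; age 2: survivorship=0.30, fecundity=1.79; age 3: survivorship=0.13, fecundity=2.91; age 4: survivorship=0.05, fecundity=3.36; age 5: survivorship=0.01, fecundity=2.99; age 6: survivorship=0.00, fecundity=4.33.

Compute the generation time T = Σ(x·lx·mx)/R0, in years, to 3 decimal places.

lx·mx: 0, 0, 0.537, 0.3783, 0.168, 0.0299, 0 → R0 = 1.1132
x·lx·mx: 0, 0, 1.074, 1.1349, 0.672, 0.1495, 0 → Σ = 3.0304
T = 3.0304 / 1.1132 = 2.722242… → 2.722

2.722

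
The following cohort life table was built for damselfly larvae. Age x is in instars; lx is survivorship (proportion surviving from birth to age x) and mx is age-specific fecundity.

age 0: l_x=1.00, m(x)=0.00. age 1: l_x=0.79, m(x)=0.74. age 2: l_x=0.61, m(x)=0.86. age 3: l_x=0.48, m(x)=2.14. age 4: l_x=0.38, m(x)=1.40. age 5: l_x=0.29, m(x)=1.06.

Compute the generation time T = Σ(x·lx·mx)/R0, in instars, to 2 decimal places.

2.82

lx·mx: 0, 0.5846, 0.5246, 1.0272, 0.532, 0.3074 → R0 = 2.9758
x·lx·mx: 0, 0.5846, 1.0492, 3.0816, 2.128, 1.537 → Σ = 8.3804
T = 8.3804 / 2.9758 = 2.816184… → 2.82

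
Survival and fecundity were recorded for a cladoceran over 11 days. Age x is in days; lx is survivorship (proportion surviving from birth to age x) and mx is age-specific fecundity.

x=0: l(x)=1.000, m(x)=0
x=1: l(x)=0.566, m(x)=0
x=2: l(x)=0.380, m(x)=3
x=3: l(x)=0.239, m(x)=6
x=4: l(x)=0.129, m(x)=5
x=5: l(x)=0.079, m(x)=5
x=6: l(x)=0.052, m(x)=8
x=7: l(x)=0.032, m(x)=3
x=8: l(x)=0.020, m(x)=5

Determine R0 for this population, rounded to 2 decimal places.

4.23

lx·mx by age: 0, 0, 1.14, 1.434, 0.645, 0.395, 0.416, 0.096, 0.1
R0 = Σ lx·mx = 4.226 → 4.23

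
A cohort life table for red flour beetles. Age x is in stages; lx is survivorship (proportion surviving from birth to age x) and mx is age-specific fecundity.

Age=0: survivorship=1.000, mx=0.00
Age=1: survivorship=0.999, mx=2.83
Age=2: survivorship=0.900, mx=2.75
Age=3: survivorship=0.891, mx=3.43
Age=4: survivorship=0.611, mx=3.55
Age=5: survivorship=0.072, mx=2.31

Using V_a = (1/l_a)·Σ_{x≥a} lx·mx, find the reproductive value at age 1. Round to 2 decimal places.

lx·mx for x ≥ 1: 2.82717, 2.475, 3.05613, 2.16905, 0.16632 → sum = 10.69367
V_1 = 10.69367 / l_1 = 10.69367 / 0.999 = 10.704374… → 10.70

10.70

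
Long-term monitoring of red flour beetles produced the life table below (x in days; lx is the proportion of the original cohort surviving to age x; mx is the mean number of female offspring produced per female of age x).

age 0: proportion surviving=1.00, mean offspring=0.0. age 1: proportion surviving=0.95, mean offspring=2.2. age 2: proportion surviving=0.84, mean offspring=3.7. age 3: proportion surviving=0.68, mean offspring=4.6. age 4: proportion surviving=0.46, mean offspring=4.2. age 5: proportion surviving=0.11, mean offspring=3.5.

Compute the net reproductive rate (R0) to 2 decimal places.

lx·mx by age: 0, 2.09, 3.108, 3.128, 1.932, 0.385
R0 = Σ lx·mx = 10.643 → 10.64

10.64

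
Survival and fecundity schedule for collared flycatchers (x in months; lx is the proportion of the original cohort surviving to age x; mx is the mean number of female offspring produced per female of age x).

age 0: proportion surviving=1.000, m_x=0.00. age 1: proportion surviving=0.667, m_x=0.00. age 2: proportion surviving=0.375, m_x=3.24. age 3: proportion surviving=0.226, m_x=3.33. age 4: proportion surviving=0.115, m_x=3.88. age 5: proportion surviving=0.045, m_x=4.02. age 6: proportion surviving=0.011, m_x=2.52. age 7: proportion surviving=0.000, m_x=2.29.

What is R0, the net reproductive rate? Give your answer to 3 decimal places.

2.622

lx·mx by age: 0, 0, 1.215, 0.75258, 0.4462, 0.1809, 0.02772, 0
R0 = Σ lx·mx = 2.6224 → 2.622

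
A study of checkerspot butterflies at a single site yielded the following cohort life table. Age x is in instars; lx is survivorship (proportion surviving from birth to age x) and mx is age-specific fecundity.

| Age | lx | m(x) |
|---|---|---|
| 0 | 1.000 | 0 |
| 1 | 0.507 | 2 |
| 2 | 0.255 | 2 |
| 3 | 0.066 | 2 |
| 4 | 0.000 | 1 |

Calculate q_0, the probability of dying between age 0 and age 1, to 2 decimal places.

0.49

q_0 = (l_0 − l_1) / l_0 = (1 − 0.507) / 1
     = 0.493 / 1 = 0.493 → 0.49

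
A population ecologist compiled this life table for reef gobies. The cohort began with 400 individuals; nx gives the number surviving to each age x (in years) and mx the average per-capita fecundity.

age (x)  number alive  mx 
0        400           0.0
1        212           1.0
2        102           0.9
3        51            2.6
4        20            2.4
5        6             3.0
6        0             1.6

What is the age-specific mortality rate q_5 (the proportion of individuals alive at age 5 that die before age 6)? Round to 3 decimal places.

1.000

lx = nx/n0 = nx/400: 1, 0.53, 0.255, 0.1275, 0.05, 0.015, 0
q_5 = (l_5 − l_6) / l_5 = (0.015 − 0) / 0.015
     = 0.015 / 0.015 = 1 → 1.000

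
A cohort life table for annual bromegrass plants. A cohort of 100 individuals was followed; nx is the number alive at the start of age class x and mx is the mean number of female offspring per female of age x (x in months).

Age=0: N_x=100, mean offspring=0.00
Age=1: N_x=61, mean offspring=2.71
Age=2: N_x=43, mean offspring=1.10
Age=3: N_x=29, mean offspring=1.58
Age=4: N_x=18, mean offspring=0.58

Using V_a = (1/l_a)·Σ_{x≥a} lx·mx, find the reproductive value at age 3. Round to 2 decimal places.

1.94

lx = nx/n0 = nx/100: 1, 0.61, 0.43, 0.29, 0.18
lx·mx for x ≥ 3: 0.4582, 0.1044 → sum = 0.5626
V_3 = 0.5626 / l_3 = 0.5626 / 0.29 = 1.94 → 1.94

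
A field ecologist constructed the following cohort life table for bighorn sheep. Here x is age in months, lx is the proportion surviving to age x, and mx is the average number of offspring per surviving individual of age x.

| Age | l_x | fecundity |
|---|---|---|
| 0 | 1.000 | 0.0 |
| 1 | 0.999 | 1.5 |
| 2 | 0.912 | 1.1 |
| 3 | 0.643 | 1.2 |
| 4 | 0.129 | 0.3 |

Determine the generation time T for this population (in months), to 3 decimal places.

lx·mx: 0, 1.4985, 1.0032, 0.7716, 0.0387 → R0 = 3.312
x·lx·mx: 0, 1.4985, 2.0064, 2.3148, 0.1548 → Σ = 5.9745
T = 5.9745 / 3.312 = 1.803895… → 1.804

1.804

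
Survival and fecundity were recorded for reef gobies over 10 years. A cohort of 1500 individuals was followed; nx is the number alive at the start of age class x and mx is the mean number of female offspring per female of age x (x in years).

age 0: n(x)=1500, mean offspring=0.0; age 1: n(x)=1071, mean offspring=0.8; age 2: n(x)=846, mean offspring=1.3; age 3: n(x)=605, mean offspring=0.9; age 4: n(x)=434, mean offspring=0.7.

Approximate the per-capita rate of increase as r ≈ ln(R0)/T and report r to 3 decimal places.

lx = nx/n0 = nx/1500: 1, 0.714, 0.564, 0.40333…, 0.28933…
R0 = Σ lx·mx = 0 + 0.5712 + 0.7332 + 0.363… + 0.20253… = 1.869933…
Σ x·lx·mx = 3.936733…; T = 3.936733…/1.869933… = 2.10528…
r ≈ ln(R0)/T = ln(1.869933…)/2.10528… = 0.2973… → 0.297

0.297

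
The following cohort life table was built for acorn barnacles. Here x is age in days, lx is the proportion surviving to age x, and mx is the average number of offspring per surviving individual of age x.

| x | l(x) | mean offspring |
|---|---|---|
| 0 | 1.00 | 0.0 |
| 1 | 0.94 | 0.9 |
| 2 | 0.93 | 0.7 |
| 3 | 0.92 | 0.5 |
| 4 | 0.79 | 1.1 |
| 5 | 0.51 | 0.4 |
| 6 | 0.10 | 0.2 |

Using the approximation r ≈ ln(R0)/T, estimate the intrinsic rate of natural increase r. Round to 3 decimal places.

R0 = Σ lx·mx = 0 + 0.846 + 0.651 + 0.46 + 0.869 + 0.204 + 0.02 = 3.05
Σ x·lx·mx = 8.144; T = 8.144/3.05 = 2.67016…
r ≈ ln(R0)/T = ln(3.05)/2.67016… = 0.41763… → 0.418

0.418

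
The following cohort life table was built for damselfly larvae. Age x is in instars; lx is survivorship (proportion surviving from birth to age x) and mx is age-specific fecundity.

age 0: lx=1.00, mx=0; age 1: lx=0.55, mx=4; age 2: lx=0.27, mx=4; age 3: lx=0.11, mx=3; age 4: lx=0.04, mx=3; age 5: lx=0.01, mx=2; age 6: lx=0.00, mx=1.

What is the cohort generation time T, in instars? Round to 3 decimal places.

lx·mx: 0, 2.2, 1.08, 0.33, 0.12, 0.02, 0 → R0 = 3.75
x·lx·mx: 0, 2.2, 2.16, 0.99, 0.48, 0.1, 0 → Σ = 5.93
T = 5.93 / 3.75 = 1.581333… → 1.581

1.581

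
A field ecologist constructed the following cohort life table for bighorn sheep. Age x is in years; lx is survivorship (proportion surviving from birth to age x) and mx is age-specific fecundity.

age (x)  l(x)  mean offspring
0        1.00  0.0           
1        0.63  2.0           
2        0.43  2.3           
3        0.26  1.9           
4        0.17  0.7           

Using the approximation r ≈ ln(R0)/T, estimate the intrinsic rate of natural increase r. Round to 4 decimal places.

R0 = Σ lx·mx = 0 + 1.26 + 0.989 + 0.494 + 0.119 = 2.862
Σ x·lx·mx = 5.196; T = 5.196/2.862 = 1.81551…
r ≈ ln(R0)/T = ln(2.862)/1.81551… = 0.579186… → 0.5792

0.5792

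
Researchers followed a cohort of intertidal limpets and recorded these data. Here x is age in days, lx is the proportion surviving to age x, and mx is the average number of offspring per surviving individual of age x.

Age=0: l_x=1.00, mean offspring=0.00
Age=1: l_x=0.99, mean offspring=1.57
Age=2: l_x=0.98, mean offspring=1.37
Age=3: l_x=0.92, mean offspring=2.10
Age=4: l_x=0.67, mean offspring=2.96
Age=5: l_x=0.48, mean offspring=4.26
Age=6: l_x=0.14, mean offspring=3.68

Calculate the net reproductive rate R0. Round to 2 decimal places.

9.37

lx·mx by age: 0, 1.5543, 1.3426, 1.932, 1.9832, 2.0448, 0.5152
R0 = Σ lx·mx = 9.3721 → 9.37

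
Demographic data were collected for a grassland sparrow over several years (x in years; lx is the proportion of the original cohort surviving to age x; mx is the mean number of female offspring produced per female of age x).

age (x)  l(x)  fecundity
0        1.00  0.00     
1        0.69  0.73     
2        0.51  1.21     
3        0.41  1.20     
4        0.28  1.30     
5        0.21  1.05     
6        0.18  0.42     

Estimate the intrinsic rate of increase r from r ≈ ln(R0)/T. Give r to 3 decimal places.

R0 = Σ lx·mx = 0 + 0.5037 + 0.6171 + 0.492 + 0.364 + 0.2205 + 0.0756 = 2.2729
Σ x·lx·mx = 6.226; T = 6.226/2.2729 = 2.73923…
r ≈ ln(R0)/T = ln(2.2729)/2.73923… = 0.29974… → 0.300

0.300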